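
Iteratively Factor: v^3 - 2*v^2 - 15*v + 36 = (v - 3)*(v^2 + v - 12) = (v - 3)*(v + 4)*(v - 3)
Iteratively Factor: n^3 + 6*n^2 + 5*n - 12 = (n + 3)*(n^2 + 3*n - 4) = (n - 1)*(n + 3)*(n + 4)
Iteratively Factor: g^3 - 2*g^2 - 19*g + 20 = (g + 4)*(g^2 - 6*g + 5) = (g - 1)*(g + 4)*(g - 5)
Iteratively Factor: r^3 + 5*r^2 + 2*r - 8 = (r + 4)*(r^2 + r - 2) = (r + 2)*(r + 4)*(r - 1)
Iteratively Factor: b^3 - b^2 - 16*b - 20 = (b - 5)*(b^2 + 4*b + 4) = (b - 5)*(b + 2)*(b + 2)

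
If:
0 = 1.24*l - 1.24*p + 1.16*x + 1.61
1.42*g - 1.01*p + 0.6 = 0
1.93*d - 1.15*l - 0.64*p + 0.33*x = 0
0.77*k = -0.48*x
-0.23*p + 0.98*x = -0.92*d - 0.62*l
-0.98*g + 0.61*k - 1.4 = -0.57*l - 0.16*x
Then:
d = 1.63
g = 0.07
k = 1.50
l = 1.65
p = 0.70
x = -2.41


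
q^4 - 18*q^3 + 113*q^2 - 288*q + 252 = (q - 7)*(q - 6)*(q - 3)*(q - 2)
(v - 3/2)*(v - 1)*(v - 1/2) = v^3 - 3*v^2 + 11*v/4 - 3/4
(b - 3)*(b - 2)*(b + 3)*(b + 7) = b^4 + 5*b^3 - 23*b^2 - 45*b + 126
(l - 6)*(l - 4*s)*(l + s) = l^3 - 3*l^2*s - 6*l^2 - 4*l*s^2 + 18*l*s + 24*s^2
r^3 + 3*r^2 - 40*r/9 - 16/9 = (r - 4/3)*(r + 1/3)*(r + 4)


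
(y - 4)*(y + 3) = y^2 - y - 12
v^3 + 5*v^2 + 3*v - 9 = (v - 1)*(v + 3)^2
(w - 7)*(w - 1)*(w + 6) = w^3 - 2*w^2 - 41*w + 42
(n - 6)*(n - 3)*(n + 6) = n^3 - 3*n^2 - 36*n + 108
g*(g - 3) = g^2 - 3*g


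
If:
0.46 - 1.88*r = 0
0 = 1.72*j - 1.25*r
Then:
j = 0.18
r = 0.24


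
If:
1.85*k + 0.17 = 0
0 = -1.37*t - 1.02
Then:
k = -0.09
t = -0.74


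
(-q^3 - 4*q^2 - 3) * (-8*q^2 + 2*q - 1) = 8*q^5 + 30*q^4 - 7*q^3 + 28*q^2 - 6*q + 3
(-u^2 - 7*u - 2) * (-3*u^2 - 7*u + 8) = 3*u^4 + 28*u^3 + 47*u^2 - 42*u - 16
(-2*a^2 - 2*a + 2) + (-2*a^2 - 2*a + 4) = -4*a^2 - 4*a + 6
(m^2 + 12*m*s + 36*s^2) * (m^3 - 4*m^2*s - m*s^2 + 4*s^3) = m^5 + 8*m^4*s - 13*m^3*s^2 - 152*m^2*s^3 + 12*m*s^4 + 144*s^5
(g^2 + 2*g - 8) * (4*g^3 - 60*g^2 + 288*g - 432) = 4*g^5 - 52*g^4 + 136*g^3 + 624*g^2 - 3168*g + 3456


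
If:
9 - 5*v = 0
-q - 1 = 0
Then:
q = -1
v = 9/5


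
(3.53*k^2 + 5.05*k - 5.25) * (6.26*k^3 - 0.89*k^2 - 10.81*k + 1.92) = 22.0978*k^5 + 28.4713*k^4 - 75.5188*k^3 - 43.1404*k^2 + 66.4485*k - 10.08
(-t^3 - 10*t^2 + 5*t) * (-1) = t^3 + 10*t^2 - 5*t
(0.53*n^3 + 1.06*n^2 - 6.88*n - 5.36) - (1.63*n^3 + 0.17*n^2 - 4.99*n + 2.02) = -1.1*n^3 + 0.89*n^2 - 1.89*n - 7.38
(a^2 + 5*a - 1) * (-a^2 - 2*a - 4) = -a^4 - 7*a^3 - 13*a^2 - 18*a + 4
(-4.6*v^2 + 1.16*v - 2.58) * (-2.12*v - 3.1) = 9.752*v^3 + 11.8008*v^2 + 1.8736*v + 7.998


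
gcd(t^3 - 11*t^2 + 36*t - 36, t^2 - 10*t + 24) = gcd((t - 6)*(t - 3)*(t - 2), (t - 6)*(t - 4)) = t - 6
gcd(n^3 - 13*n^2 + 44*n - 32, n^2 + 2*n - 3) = n - 1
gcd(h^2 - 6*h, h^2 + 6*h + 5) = 1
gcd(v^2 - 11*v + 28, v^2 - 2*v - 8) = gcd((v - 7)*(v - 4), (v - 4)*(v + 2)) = v - 4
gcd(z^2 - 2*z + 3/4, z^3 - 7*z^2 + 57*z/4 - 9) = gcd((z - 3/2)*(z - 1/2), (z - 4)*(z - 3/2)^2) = z - 3/2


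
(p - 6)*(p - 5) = p^2 - 11*p + 30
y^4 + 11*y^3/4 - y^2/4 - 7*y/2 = y*(y - 1)*(y + 7/4)*(y + 2)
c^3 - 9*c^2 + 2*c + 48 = (c - 8)*(c - 3)*(c + 2)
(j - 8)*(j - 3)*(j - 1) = j^3 - 12*j^2 + 35*j - 24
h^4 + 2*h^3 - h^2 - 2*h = h*(h - 1)*(h + 1)*(h + 2)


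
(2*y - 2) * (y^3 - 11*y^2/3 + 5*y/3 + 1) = 2*y^4 - 28*y^3/3 + 32*y^2/3 - 4*y/3 - 2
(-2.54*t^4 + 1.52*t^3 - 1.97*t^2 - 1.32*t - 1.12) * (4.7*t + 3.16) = -11.938*t^5 - 0.882400000000001*t^4 - 4.4558*t^3 - 12.4292*t^2 - 9.4352*t - 3.5392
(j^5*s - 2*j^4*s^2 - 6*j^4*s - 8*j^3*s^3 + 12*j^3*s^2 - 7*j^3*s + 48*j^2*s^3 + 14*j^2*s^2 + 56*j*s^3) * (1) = j^5*s - 2*j^4*s^2 - 6*j^4*s - 8*j^3*s^3 + 12*j^3*s^2 - 7*j^3*s + 48*j^2*s^3 + 14*j^2*s^2 + 56*j*s^3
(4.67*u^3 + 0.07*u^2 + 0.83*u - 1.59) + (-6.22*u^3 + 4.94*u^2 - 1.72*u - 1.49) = -1.55*u^3 + 5.01*u^2 - 0.89*u - 3.08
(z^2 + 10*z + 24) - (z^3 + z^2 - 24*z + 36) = -z^3 + 34*z - 12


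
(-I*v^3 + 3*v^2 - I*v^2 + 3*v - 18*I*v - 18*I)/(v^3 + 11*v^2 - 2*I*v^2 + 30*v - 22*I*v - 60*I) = (-I*v^3 + v^2*(3 - I) + v*(3 - 18*I) - 18*I)/(v^3 + v^2*(11 - 2*I) + v*(30 - 22*I) - 60*I)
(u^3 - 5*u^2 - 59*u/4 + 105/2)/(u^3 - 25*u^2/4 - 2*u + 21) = (4*u^2 + 4*u - 35)/(4*u^2 - u - 14)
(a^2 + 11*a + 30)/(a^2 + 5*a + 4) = (a^2 + 11*a + 30)/(a^2 + 5*a + 4)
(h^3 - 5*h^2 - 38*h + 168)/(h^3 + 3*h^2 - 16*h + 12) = (h^2 - 11*h + 28)/(h^2 - 3*h + 2)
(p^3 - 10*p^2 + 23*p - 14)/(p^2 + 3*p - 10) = (p^2 - 8*p + 7)/(p + 5)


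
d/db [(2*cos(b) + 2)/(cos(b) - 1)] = 4*sin(b)/(cos(b) - 1)^2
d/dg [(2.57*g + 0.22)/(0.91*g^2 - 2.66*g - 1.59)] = (2.3387*g^2 - 6.8362*g - (1.82*g - 2.66)*(2.57*g + 0.22) - 4.0863)/(-0.91*g^2 + 2.66*g + 1.59)^2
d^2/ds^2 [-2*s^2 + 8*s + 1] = -4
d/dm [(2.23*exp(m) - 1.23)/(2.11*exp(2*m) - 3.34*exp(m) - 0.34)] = (-4.7053*exp(2*m) + 5.1906*exp(m) - 4.8664)*exp(m)/(4.4521*exp(4*m) - 14.0948*exp(3*m) + 9.7208*exp(2*m) + 2.2712*exp(m) + 0.1156)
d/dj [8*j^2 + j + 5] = 16*j + 1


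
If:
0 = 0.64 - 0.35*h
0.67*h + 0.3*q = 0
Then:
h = 1.83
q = -4.08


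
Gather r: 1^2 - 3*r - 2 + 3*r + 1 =0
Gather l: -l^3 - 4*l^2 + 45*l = -l^3 - 4*l^2 + 45*l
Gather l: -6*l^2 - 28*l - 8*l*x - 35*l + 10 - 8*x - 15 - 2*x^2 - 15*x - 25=-6*l^2 + l*(-8*x - 63) - 2*x^2 - 23*x - 30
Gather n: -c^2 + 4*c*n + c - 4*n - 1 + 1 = -c^2 + c + n*(4*c - 4)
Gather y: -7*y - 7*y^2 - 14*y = -7*y^2 - 21*y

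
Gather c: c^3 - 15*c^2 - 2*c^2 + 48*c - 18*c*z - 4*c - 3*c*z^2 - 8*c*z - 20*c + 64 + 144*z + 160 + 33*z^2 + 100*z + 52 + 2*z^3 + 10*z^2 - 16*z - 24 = c^3 - 17*c^2 + c*(-3*z^2 - 26*z + 24) + 2*z^3 + 43*z^2 + 228*z + 252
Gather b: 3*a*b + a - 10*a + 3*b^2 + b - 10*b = -9*a + 3*b^2 + b*(3*a - 9)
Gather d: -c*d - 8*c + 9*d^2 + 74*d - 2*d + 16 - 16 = -8*c + 9*d^2 + d*(72 - c)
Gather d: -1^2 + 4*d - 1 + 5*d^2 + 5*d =5*d^2 + 9*d - 2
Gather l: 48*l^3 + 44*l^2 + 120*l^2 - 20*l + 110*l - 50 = 48*l^3 + 164*l^2 + 90*l - 50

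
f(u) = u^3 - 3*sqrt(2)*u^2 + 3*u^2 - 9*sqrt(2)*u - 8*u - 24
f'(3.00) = -1.18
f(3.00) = -70.37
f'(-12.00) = 441.10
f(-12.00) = -1682.21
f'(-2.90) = 11.71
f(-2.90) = 1.27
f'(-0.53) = -18.57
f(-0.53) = -13.51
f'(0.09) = -20.93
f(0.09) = -25.87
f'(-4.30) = 45.43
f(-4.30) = -37.35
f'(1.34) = -18.67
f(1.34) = -51.60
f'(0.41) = -21.24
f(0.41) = -32.64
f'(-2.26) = 0.21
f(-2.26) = 4.96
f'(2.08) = -12.92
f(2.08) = -63.49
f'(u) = 3*u^2 - 6*sqrt(2)*u + 6*u - 9*sqrt(2) - 8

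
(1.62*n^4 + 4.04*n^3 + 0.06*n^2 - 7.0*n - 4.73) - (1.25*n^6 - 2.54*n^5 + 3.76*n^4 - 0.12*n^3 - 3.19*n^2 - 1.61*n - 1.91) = -1.25*n^6 + 2.54*n^5 - 2.14*n^4 + 4.16*n^3 + 3.25*n^2 - 5.39*n - 2.82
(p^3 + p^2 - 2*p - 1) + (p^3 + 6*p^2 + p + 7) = 2*p^3 + 7*p^2 - p + 6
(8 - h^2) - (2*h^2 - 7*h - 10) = -3*h^2 + 7*h + 18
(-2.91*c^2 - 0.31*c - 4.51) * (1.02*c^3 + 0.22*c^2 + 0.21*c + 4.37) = -2.9682*c^5 - 0.9564*c^4 - 5.2795*c^3 - 13.774*c^2 - 2.3018*c - 19.7087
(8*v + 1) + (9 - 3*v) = 5*v + 10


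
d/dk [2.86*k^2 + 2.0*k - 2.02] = 5.72*k + 2.0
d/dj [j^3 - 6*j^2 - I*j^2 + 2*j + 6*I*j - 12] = 3*j^2 - 12*j - 2*I*j + 2 + 6*I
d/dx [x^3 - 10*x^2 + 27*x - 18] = 3*x^2 - 20*x + 27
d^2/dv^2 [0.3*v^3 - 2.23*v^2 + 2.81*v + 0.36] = 1.8*v - 4.46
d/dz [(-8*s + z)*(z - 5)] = -8*s + 2*z - 5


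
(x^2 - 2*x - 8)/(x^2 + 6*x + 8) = (x - 4)/(x + 4)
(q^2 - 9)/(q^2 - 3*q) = (q + 3)/q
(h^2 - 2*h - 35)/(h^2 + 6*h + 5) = (h - 7)/(h + 1)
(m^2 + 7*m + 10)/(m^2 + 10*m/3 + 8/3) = 3*(m + 5)/(3*m + 4)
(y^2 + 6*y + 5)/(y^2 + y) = (y + 5)/y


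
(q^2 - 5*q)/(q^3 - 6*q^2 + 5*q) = 1/(q - 1)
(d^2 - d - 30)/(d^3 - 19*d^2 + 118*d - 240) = (d + 5)/(d^2 - 13*d + 40)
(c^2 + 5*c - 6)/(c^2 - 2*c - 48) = (c - 1)/(c - 8)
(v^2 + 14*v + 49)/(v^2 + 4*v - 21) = (v + 7)/(v - 3)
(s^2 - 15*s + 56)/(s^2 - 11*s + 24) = (s - 7)/(s - 3)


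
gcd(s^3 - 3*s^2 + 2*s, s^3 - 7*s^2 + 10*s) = s^2 - 2*s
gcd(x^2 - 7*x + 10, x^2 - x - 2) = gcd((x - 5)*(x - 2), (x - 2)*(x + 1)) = x - 2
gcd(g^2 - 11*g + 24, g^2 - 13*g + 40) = g - 8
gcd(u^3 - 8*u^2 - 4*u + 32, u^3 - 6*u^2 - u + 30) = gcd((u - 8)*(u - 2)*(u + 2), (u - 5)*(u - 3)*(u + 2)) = u + 2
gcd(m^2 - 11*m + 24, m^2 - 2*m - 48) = m - 8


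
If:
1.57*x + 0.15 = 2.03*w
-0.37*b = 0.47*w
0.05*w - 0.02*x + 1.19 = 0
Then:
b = 62.72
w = -49.37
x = -63.94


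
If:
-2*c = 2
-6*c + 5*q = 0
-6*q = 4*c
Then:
No Solution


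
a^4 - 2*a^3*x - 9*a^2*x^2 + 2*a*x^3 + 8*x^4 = (a - 4*x)*(a - x)*(a + x)*(a + 2*x)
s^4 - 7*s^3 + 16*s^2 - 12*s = s*(s - 3)*(s - 2)^2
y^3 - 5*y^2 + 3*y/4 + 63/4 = (y - 7/2)*(y - 3)*(y + 3/2)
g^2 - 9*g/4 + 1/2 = (g - 2)*(g - 1/4)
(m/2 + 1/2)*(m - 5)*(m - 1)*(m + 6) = m^4/2 + m^3/2 - 31*m^2/2 - m/2 + 15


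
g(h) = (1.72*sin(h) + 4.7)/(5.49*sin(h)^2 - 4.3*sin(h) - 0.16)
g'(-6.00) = 5.27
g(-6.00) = -5.55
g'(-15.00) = -1.53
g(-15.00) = 0.72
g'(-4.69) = 0.87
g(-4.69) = 6.24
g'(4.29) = -0.35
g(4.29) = 0.38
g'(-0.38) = 7.31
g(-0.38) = 1.85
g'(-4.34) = 36.97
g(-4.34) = 10.54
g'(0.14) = 29.13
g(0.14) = -7.56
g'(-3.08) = -1462.74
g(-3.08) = 36.61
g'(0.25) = 8.10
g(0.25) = -5.77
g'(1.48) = -3.68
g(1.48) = 6.40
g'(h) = (-10.98*sin(h)*cos(h) + 4.3*cos(h))*(1.72*sin(h) + 4.7)/(5.49*sin(h)^2 - 4.3*sin(h) - 0.16)^2 + 1.72*cos(h)/(5.49*sin(h)^2 - 4.3*sin(h) - 0.16)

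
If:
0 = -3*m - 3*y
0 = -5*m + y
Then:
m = 0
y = 0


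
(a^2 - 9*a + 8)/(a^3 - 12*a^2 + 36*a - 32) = (a - 1)/(a^2 - 4*a + 4)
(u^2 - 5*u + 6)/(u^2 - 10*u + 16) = (u - 3)/(u - 8)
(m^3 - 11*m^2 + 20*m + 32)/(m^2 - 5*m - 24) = (m^2 - 3*m - 4)/(m + 3)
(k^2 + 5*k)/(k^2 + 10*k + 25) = k/(k + 5)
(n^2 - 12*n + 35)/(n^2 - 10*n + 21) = (n - 5)/(n - 3)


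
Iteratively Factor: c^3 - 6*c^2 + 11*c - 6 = (c - 3)*(c^2 - 3*c + 2) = (c - 3)*(c - 1)*(c - 2)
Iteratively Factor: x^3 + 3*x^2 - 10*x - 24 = (x - 3)*(x^2 + 6*x + 8) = (x - 3)*(x + 2)*(x + 4)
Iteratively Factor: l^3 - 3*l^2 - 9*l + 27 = (l - 3)*(l^2 - 9) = (l - 3)*(l + 3)*(l - 3)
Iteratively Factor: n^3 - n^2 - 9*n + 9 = (n - 1)*(n^2 - 9) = (n - 3)*(n - 1)*(n + 3)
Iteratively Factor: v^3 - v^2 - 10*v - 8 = (v + 1)*(v^2 - 2*v - 8) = (v + 1)*(v + 2)*(v - 4)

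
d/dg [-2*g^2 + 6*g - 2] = 6 - 4*g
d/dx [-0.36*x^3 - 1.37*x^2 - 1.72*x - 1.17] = -1.08*x^2 - 2.74*x - 1.72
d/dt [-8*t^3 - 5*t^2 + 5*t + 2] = -24*t^2 - 10*t + 5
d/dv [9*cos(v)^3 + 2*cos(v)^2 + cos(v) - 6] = (27*sin(v)^2 - 4*cos(v) - 28)*sin(v)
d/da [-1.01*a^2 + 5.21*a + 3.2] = 5.21 - 2.02*a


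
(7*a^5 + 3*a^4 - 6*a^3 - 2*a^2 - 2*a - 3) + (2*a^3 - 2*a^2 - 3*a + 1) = 7*a^5 + 3*a^4 - 4*a^3 - 4*a^2 - 5*a - 2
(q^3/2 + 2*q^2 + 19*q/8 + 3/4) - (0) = q^3/2 + 2*q^2 + 19*q/8 + 3/4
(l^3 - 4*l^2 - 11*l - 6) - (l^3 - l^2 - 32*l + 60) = -3*l^2 + 21*l - 66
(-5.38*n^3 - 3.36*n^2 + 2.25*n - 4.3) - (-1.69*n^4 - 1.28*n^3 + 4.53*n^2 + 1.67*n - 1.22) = 1.69*n^4 - 4.1*n^3 - 7.89*n^2 + 0.58*n - 3.08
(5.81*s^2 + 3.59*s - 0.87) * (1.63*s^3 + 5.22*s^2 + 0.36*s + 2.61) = 9.4703*s^5 + 36.1799*s^4 + 19.4133*s^3 + 11.9151*s^2 + 9.0567*s - 2.2707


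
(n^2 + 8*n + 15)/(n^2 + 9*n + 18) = (n + 5)/(n + 6)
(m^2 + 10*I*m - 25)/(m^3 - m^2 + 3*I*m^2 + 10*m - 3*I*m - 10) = (m + 5*I)/(m^2 - m*(1 + 2*I) + 2*I)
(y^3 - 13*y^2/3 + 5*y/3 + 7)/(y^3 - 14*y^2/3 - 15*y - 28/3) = (3*y^2 - 16*y + 21)/(3*y^2 - 17*y - 28)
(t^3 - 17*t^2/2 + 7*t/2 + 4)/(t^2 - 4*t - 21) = (-2*t^3 + 17*t^2 - 7*t - 8)/(2*(-t^2 + 4*t + 21))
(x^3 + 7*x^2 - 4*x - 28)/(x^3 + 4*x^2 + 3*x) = (x^3 + 7*x^2 - 4*x - 28)/(x*(x^2 + 4*x + 3))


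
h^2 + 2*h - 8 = (h - 2)*(h + 4)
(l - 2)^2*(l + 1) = l^3 - 3*l^2 + 4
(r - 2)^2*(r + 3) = r^3 - r^2 - 8*r + 12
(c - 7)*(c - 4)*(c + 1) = c^3 - 10*c^2 + 17*c + 28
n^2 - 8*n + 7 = (n - 7)*(n - 1)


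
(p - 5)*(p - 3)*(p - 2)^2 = p^4 - 12*p^3 + 51*p^2 - 92*p + 60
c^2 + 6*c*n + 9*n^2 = (c + 3*n)^2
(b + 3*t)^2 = b^2 + 6*b*t + 9*t^2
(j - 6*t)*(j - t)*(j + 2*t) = j^3 - 5*j^2*t - 8*j*t^2 + 12*t^3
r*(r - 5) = r^2 - 5*r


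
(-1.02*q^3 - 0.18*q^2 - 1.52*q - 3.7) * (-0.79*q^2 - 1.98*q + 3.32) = 0.8058*q^5 + 2.1618*q^4 - 1.8292*q^3 + 5.335*q^2 + 2.2796*q - 12.284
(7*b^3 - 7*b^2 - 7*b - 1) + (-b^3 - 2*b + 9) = 6*b^3 - 7*b^2 - 9*b + 8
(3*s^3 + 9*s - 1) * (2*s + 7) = 6*s^4 + 21*s^3 + 18*s^2 + 61*s - 7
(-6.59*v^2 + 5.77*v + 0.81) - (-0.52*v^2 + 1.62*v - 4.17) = -6.07*v^2 + 4.15*v + 4.98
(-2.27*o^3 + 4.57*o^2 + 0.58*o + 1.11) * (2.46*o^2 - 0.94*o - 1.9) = -5.5842*o^5 + 13.376*o^4 + 1.444*o^3 - 6.4976*o^2 - 2.1454*o - 2.109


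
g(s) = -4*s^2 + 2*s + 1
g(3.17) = -32.86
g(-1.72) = -14.27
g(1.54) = -5.41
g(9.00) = -305.00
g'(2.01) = -14.08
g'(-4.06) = 34.48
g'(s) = 2 - 8*s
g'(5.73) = -43.84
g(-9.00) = -341.00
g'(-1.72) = 15.76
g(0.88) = -0.34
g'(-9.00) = 74.00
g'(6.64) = -51.12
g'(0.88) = -5.04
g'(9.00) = -70.00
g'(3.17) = -23.36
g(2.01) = -11.14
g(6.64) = -162.08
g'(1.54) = -10.32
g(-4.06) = -73.05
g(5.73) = -118.87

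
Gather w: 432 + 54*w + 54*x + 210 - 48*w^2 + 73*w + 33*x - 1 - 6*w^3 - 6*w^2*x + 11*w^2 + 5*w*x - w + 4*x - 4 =-6*w^3 + w^2*(-6*x - 37) + w*(5*x + 126) + 91*x + 637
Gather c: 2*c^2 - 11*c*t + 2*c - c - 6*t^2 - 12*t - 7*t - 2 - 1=2*c^2 + c*(1 - 11*t) - 6*t^2 - 19*t - 3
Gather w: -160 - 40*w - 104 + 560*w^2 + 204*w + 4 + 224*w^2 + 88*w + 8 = 784*w^2 + 252*w - 252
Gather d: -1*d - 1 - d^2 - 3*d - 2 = -d^2 - 4*d - 3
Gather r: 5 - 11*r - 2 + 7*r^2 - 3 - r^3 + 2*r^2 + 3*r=-r^3 + 9*r^2 - 8*r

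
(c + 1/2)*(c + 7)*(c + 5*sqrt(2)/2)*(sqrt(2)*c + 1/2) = sqrt(2)*c^4 + 11*c^3/2 + 15*sqrt(2)*c^3/2 + 19*sqrt(2)*c^2/4 + 165*c^2/4 + 75*sqrt(2)*c/8 + 77*c/4 + 35*sqrt(2)/8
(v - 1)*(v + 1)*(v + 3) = v^3 + 3*v^2 - v - 3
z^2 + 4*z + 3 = (z + 1)*(z + 3)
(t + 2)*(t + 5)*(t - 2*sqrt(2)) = t^3 - 2*sqrt(2)*t^2 + 7*t^2 - 14*sqrt(2)*t + 10*t - 20*sqrt(2)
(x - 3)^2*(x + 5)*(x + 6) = x^4 + 5*x^3 - 27*x^2 - 81*x + 270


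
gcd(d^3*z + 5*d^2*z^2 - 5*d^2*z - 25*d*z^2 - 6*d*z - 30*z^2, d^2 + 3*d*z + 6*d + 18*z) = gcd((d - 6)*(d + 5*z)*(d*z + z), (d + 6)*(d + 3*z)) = 1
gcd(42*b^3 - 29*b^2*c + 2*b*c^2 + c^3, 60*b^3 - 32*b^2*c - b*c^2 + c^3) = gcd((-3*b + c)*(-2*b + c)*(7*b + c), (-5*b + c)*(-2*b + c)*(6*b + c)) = 2*b - c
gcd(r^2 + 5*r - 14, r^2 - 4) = r - 2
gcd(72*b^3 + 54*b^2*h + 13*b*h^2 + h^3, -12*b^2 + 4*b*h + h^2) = 6*b + h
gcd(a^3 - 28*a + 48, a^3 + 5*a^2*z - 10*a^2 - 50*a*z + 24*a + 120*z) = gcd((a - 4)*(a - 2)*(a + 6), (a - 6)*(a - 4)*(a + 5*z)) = a - 4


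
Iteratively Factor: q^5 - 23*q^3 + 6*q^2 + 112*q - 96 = (q - 4)*(q^4 + 4*q^3 - 7*q^2 - 22*q + 24) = (q - 4)*(q - 1)*(q^3 + 5*q^2 - 2*q - 24) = (q - 4)*(q - 1)*(q + 4)*(q^2 + q - 6) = (q - 4)*(q - 1)*(q + 3)*(q + 4)*(q - 2)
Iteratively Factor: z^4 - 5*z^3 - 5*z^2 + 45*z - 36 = (z - 3)*(z^3 - 2*z^2 - 11*z + 12) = (z - 3)*(z - 1)*(z^2 - z - 12) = (z - 3)*(z - 1)*(z + 3)*(z - 4)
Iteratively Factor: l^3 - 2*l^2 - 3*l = (l - 3)*(l^2 + l) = (l - 3)*(l + 1)*(l)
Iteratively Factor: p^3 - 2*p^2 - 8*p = (p - 4)*(p^2 + 2*p) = (p - 4)*(p + 2)*(p)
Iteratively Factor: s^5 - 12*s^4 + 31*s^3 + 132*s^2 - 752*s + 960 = (s - 4)*(s^4 - 8*s^3 - s^2 + 128*s - 240) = (s - 4)*(s + 4)*(s^3 - 12*s^2 + 47*s - 60) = (s - 5)*(s - 4)*(s + 4)*(s^2 - 7*s + 12) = (s - 5)*(s - 4)*(s - 3)*(s + 4)*(s - 4)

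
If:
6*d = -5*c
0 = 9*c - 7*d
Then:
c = 0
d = 0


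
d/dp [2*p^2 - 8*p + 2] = 4*p - 8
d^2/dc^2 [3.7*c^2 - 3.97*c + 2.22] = 7.40000000000000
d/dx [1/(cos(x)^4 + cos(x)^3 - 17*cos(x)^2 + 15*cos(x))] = (4*cos(x)^3 + 3*cos(x)^2 - 34*cos(x) + 15)*sin(x)/((cos(x)^3 + cos(x)^2 - 17*cos(x) + 15)^2*cos(x)^2)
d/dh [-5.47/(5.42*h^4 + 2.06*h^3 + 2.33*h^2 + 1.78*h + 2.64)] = (118.5896*h^3 + 33.8046*h^2 + 25.4902*h + 9.7366)/(5.42*h^4 + 2.06*h^3 + 2.33*h^2 + 1.78*h + 2.64)^2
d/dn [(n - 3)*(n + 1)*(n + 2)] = 3*n^2 - 7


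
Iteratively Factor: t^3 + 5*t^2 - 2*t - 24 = (t + 3)*(t^2 + 2*t - 8) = (t + 3)*(t + 4)*(t - 2)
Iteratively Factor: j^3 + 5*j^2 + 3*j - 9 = (j + 3)*(j^2 + 2*j - 3) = (j - 1)*(j + 3)*(j + 3)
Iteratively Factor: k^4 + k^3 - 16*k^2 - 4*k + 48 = (k + 2)*(k^3 - k^2 - 14*k + 24) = (k + 2)*(k + 4)*(k^2 - 5*k + 6) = (k - 3)*(k + 2)*(k + 4)*(k - 2)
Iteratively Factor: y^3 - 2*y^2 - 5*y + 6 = (y - 1)*(y^2 - y - 6) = (y - 3)*(y - 1)*(y + 2)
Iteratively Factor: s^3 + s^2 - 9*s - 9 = (s + 3)*(s^2 - 2*s - 3) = (s + 1)*(s + 3)*(s - 3)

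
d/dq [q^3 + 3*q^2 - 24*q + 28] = 3*q^2 + 6*q - 24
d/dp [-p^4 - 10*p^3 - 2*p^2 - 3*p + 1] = -4*p^3 - 30*p^2 - 4*p - 3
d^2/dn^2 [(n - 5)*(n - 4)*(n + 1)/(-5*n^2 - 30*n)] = 2*(-19*n^3 - 12*n^2 - 72*n - 144)/(n^3*(n^3 + 18*n^2 + 108*n + 216))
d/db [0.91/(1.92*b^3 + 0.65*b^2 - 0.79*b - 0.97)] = (-5.2416*b^2 - 1.183*b + 0.7189)/(1.92*b^3 + 0.65*b^2 - 0.79*b - 0.97)^2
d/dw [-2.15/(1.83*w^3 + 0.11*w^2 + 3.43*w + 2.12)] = (11.8035*w^2 + 0.473*w + 7.3745)/(1.83*w^3 + 0.11*w^2 + 3.43*w + 2.12)^2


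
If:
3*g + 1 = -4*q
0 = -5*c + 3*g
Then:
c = -4*q/5 - 1/5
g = -4*q/3 - 1/3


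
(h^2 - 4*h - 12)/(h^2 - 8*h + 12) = (h + 2)/(h - 2)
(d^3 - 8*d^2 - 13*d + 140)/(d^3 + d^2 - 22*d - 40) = (d - 7)/(d + 2)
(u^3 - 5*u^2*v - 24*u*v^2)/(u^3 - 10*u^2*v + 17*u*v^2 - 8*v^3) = u*(u + 3*v)/(u^2 - 2*u*v + v^2)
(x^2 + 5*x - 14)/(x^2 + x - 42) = (x - 2)/(x - 6)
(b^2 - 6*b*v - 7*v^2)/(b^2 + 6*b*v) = (b^2 - 6*b*v - 7*v^2)/(b*(b + 6*v))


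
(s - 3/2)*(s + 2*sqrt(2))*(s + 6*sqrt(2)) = s^3 - 3*s^2/2 + 8*sqrt(2)*s^2 - 12*sqrt(2)*s + 24*s - 36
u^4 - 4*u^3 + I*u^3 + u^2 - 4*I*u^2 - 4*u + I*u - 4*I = (u - 4)*(u - I)*(u + I)^2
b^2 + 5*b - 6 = (b - 1)*(b + 6)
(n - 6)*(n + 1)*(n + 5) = n^3 - 31*n - 30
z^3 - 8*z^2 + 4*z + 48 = (z - 6)*(z - 4)*(z + 2)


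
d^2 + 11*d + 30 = (d + 5)*(d + 6)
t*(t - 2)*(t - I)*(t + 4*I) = t^4 - 2*t^3 + 3*I*t^3 + 4*t^2 - 6*I*t^2 - 8*t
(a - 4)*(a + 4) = a^2 - 16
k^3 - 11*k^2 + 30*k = k*(k - 6)*(k - 5)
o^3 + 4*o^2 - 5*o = o*(o - 1)*(o + 5)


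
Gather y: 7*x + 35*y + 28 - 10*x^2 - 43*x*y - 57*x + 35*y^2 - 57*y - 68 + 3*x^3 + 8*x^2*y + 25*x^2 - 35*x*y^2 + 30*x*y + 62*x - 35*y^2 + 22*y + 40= 3*x^3 + 15*x^2 - 35*x*y^2 + 12*x + y*(8*x^2 - 13*x)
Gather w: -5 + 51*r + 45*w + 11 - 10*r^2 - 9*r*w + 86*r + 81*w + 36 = -10*r^2 + 137*r + w*(126 - 9*r) + 42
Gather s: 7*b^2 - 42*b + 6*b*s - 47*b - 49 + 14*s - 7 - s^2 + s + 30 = 7*b^2 - 89*b - s^2 + s*(6*b + 15) - 26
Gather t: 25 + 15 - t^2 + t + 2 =-t^2 + t + 42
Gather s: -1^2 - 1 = -2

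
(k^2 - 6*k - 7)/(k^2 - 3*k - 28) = (k + 1)/(k + 4)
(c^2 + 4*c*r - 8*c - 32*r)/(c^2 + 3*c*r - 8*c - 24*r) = (c + 4*r)/(c + 3*r)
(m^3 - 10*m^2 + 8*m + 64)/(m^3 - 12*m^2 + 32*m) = (m + 2)/m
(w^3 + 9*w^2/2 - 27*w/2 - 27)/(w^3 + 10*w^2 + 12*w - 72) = (2*w^2 - 3*w - 9)/(2*(w^2 + 4*w - 12))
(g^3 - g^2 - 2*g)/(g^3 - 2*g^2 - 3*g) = (g - 2)/(g - 3)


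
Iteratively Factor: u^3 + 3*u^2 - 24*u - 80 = (u + 4)*(u^2 - u - 20) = (u - 5)*(u + 4)*(u + 4)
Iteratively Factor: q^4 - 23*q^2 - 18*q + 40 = (q - 1)*(q^3 + q^2 - 22*q - 40) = (q - 1)*(q + 2)*(q^2 - q - 20) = (q - 1)*(q + 2)*(q + 4)*(q - 5)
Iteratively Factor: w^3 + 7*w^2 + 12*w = (w)*(w^2 + 7*w + 12) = w*(w + 4)*(w + 3)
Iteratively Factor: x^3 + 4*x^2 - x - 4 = (x + 1)*(x^2 + 3*x - 4) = (x - 1)*(x + 1)*(x + 4)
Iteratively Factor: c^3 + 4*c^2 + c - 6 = (c + 3)*(c^2 + c - 2) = (c - 1)*(c + 3)*(c + 2)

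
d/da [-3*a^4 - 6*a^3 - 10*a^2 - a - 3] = -12*a^3 - 18*a^2 - 20*a - 1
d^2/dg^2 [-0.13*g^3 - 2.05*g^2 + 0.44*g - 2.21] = -0.78*g - 4.1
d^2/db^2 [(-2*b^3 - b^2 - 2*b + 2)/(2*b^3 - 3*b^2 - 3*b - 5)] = 2*(-16*b^6 - 60*b^5 - 54*b^4 - 175*b^3 - 147*b^2 + 54*b - 7)/(8*b^9 - 36*b^8 + 18*b^7 + 21*b^6 + 153*b^5 - 36*b^4 - 147*b^3 - 360*b^2 - 225*b - 125)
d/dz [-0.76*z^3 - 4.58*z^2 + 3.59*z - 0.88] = -2.28*z^2 - 9.16*z + 3.59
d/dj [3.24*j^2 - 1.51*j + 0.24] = 6.48*j - 1.51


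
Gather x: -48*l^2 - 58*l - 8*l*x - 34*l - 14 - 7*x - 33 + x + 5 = -48*l^2 - 92*l + x*(-8*l - 6) - 42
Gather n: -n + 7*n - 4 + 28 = 6*n + 24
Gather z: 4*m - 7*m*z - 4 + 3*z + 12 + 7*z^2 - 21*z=4*m + 7*z^2 + z*(-7*m - 18) + 8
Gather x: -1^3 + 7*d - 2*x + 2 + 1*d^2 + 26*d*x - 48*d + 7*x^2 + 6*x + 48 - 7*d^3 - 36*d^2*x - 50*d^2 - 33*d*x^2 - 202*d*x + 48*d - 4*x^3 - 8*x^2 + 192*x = -7*d^3 - 49*d^2 + 7*d - 4*x^3 + x^2*(-33*d - 1) + x*(-36*d^2 - 176*d + 196) + 49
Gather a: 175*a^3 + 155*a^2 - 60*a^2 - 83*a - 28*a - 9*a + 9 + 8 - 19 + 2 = 175*a^3 + 95*a^2 - 120*a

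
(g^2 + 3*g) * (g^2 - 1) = g^4 + 3*g^3 - g^2 - 3*g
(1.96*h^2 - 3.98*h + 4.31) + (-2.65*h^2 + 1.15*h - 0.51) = -0.69*h^2 - 2.83*h + 3.8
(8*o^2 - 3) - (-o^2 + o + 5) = 9*o^2 - o - 8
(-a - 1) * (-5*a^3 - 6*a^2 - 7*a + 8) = 5*a^4 + 11*a^3 + 13*a^2 - a - 8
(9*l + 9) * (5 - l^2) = -9*l^3 - 9*l^2 + 45*l + 45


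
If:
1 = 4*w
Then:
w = 1/4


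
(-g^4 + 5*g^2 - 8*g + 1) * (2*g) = -2*g^5 + 10*g^3 - 16*g^2 + 2*g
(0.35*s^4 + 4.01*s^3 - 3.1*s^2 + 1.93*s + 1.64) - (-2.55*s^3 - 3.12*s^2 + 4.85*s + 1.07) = 0.35*s^4 + 6.56*s^3 + 0.02*s^2 - 2.92*s + 0.57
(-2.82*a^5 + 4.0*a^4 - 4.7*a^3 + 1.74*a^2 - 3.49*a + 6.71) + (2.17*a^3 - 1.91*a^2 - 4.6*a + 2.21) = -2.82*a^5 + 4.0*a^4 - 2.53*a^3 - 0.17*a^2 - 8.09*a + 8.92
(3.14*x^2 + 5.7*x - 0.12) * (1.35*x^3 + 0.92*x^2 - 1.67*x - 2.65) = 4.239*x^5 + 10.5838*x^4 - 0.161799999999999*x^3 - 17.9504*x^2 - 14.9046*x + 0.318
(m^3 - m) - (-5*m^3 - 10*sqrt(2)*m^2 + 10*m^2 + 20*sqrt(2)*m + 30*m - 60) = 6*m^3 - 10*m^2 + 10*sqrt(2)*m^2 - 31*m - 20*sqrt(2)*m + 60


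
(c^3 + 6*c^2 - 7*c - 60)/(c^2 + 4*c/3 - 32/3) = 3*(c^2 + 2*c - 15)/(3*c - 8)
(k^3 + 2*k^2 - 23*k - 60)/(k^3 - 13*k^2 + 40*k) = (k^2 + 7*k + 12)/(k*(k - 8))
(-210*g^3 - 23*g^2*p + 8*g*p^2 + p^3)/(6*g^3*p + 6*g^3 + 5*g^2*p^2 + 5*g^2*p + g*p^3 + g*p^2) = (-210*g^3 - 23*g^2*p + 8*g*p^2 + p^3)/(g*(6*g^2*p + 6*g^2 + 5*g*p^2 + 5*g*p + p^3 + p^2))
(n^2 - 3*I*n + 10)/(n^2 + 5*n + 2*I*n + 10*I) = (n - 5*I)/(n + 5)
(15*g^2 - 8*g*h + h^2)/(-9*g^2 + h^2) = (-5*g + h)/(3*g + h)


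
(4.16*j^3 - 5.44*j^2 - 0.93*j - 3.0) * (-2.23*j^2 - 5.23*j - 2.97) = -9.2768*j^5 - 9.6256*j^4 + 18.1699*j^3 + 27.7107*j^2 + 18.4521*j + 8.91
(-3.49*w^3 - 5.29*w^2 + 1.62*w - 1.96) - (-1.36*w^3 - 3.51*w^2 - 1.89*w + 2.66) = -2.13*w^3 - 1.78*w^2 + 3.51*w - 4.62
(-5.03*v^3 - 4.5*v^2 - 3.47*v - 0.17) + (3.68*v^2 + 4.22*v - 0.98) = -5.03*v^3 - 0.82*v^2 + 0.75*v - 1.15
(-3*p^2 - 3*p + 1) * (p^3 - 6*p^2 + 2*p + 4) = -3*p^5 + 15*p^4 + 13*p^3 - 24*p^2 - 10*p + 4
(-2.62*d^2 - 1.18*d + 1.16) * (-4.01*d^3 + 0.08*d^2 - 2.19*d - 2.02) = 10.5062*d^5 + 4.5222*d^4 + 0.991800000000001*d^3 + 7.9694*d^2 - 0.1568*d - 2.3432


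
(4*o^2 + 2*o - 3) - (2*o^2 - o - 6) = 2*o^2 + 3*o + 3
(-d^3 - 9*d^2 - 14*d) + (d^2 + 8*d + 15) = -d^3 - 8*d^2 - 6*d + 15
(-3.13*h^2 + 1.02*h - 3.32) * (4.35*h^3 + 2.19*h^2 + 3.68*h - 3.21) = -13.6155*h^5 - 2.4177*h^4 - 23.7266*h^3 + 6.5301*h^2 - 15.4918*h + 10.6572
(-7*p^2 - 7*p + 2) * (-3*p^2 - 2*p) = 21*p^4 + 35*p^3 + 8*p^2 - 4*p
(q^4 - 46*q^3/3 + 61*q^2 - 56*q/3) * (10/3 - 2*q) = -2*q^5 + 34*q^4 - 1558*q^3/9 + 722*q^2/3 - 560*q/9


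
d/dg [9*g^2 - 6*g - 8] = 18*g - 6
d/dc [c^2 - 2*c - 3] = 2*c - 2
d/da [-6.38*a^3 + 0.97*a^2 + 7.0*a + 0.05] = -19.14*a^2 + 1.94*a + 7.0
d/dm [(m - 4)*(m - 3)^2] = (m - 3)*(3*m - 11)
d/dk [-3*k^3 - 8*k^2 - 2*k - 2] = -9*k^2 - 16*k - 2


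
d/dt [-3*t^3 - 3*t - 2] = -9*t^2 - 3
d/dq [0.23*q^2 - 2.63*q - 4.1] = 0.46*q - 2.63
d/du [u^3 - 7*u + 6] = 3*u^2 - 7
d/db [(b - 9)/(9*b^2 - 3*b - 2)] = (-9*b^2 + 162*b - 29)/(81*b^4 - 54*b^3 - 27*b^2 + 12*b + 4)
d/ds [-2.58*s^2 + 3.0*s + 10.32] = 3.0 - 5.16*s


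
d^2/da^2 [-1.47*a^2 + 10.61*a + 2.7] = -2.94000000000000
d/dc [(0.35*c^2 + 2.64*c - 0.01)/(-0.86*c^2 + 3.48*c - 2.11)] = (3.4884*c^2 - 1.4942*c - 5.5356)/(0.7396*c^4 - 5.9856*c^3 + 15.7396*c^2 - 14.6856*c + 4.4521)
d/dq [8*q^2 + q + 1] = 16*q + 1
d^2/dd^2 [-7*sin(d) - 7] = 7*sin(d)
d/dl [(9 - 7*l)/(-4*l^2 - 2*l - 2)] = (-7*l^2 + 18*l + 8)/(4*l^4 + 4*l^3 + 5*l^2 + 2*l + 1)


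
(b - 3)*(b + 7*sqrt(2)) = b^2 - 3*b + 7*sqrt(2)*b - 21*sqrt(2)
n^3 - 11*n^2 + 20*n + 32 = (n - 8)*(n - 4)*(n + 1)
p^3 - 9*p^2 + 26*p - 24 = (p - 4)*(p - 3)*(p - 2)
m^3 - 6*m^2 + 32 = (m - 4)^2*(m + 2)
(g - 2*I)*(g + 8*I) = g^2 + 6*I*g + 16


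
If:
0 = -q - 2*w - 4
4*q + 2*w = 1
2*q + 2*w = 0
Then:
No Solution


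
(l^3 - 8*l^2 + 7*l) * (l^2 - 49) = l^5 - 8*l^4 - 42*l^3 + 392*l^2 - 343*l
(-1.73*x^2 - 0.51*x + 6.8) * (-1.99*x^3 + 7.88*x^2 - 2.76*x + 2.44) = 3.4427*x^5 - 12.6175*x^4 - 12.776*x^3 + 50.7704*x^2 - 20.0124*x + 16.592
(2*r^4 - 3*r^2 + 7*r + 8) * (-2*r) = -4*r^5 + 6*r^3 - 14*r^2 - 16*r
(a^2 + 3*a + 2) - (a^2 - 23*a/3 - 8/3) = 32*a/3 + 14/3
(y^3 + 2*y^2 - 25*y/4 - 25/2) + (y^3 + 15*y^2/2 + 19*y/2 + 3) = 2*y^3 + 19*y^2/2 + 13*y/4 - 19/2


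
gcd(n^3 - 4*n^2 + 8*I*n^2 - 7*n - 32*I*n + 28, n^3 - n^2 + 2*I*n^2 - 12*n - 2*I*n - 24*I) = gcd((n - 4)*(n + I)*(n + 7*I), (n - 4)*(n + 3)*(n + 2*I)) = n - 4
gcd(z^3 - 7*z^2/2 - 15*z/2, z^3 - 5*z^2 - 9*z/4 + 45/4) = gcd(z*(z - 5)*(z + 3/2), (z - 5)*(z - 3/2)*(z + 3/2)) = z^2 - 7*z/2 - 15/2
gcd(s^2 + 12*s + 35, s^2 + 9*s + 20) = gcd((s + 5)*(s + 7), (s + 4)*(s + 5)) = s + 5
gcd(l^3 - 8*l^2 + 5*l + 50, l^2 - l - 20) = l - 5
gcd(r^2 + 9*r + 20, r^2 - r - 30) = r + 5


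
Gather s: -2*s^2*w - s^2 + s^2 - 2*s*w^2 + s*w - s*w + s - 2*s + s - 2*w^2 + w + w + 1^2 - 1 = -2*s^2*w - 2*s*w^2 - 2*w^2 + 2*w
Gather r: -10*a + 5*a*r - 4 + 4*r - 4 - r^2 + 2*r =-10*a - r^2 + r*(5*a + 6) - 8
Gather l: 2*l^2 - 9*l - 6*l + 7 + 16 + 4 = 2*l^2 - 15*l + 27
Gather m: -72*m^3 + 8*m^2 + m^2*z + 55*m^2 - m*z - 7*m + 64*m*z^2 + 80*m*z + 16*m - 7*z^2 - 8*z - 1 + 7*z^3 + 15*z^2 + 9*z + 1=-72*m^3 + m^2*(z + 63) + m*(64*z^2 + 79*z + 9) + 7*z^3 + 8*z^2 + z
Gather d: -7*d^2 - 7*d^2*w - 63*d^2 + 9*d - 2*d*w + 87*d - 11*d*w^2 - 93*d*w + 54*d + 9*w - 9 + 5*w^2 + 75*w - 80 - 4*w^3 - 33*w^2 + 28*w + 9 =d^2*(-7*w - 70) + d*(-11*w^2 - 95*w + 150) - 4*w^3 - 28*w^2 + 112*w - 80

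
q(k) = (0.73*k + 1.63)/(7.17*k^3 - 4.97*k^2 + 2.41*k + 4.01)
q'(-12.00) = 0.00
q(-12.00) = 0.00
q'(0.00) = -0.06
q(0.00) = 0.41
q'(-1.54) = -0.04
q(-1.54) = -0.01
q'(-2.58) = -0.00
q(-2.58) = 0.00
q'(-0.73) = -2.51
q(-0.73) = -0.34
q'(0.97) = -0.36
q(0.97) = 0.28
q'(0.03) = -0.03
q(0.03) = 0.41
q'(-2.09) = -0.01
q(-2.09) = -0.00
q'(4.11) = -0.01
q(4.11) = 0.01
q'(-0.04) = -0.11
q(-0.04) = 0.41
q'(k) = (0.73*k + 1.63)*(-21.51*k^2 + 9.94*k - 2.41)/(7.17*k^3 - 4.97*k^2 + 2.41*k + 4.01)^2 + 0.73/(7.17*k^3 - 4.97*k^2 + 2.41*k + 4.01)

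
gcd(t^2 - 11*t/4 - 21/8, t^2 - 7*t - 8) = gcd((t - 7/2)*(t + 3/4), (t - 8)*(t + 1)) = 1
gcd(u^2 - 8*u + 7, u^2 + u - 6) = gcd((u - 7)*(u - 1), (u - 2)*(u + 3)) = 1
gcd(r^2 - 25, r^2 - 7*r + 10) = r - 5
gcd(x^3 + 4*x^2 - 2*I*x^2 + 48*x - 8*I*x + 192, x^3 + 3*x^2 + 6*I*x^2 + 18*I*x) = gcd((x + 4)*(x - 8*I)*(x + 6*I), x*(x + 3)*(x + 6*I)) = x + 6*I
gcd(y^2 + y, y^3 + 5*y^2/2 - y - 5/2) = y + 1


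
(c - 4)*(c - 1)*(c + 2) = c^3 - 3*c^2 - 6*c + 8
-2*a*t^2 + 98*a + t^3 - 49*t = (-2*a + t)*(t - 7)*(t + 7)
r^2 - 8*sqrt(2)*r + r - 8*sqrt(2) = (r + 1)*(r - 8*sqrt(2))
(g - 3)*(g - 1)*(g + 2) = g^3 - 2*g^2 - 5*g + 6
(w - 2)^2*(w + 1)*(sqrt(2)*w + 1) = sqrt(2)*w^4 - 3*sqrt(2)*w^3 + w^3 - 3*w^2 + 4*sqrt(2)*w + 4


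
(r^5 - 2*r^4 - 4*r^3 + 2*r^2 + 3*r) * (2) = 2*r^5 - 4*r^4 - 8*r^3 + 4*r^2 + 6*r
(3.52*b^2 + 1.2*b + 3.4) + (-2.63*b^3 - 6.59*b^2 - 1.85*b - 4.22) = -2.63*b^3 - 3.07*b^2 - 0.65*b - 0.82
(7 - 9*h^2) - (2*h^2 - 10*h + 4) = -11*h^2 + 10*h + 3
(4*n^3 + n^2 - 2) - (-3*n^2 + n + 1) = 4*n^3 + 4*n^2 - n - 3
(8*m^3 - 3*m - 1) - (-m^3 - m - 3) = 9*m^3 - 2*m + 2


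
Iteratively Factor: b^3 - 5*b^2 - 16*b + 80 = (b - 4)*(b^2 - b - 20) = (b - 4)*(b + 4)*(b - 5)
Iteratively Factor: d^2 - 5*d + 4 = (d - 4)*(d - 1)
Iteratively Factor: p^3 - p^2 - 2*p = (p - 2)*(p^2 + p) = p*(p - 2)*(p + 1)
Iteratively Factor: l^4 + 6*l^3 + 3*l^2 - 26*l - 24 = (l + 1)*(l^3 + 5*l^2 - 2*l - 24) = (l + 1)*(l + 4)*(l^2 + l - 6) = (l + 1)*(l + 3)*(l + 4)*(l - 2)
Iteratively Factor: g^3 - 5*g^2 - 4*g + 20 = (g - 2)*(g^2 - 3*g - 10) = (g - 2)*(g + 2)*(g - 5)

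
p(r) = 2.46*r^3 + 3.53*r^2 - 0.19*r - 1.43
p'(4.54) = 183.98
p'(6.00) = 307.85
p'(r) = 7.38*r^2 + 7.06*r - 0.19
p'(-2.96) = 43.57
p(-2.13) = -8.78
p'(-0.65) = -1.66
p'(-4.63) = 125.33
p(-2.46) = -16.22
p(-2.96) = -33.74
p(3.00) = 96.19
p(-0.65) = -0.49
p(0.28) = -1.15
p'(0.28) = 2.37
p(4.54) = 300.66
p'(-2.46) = 27.10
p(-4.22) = -122.64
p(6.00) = 655.87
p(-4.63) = -169.04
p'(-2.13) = 18.25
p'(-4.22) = 101.44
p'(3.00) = 87.41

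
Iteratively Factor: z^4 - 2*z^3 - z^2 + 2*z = (z - 1)*(z^3 - z^2 - 2*z) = z*(z - 1)*(z^2 - z - 2) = z*(z - 2)*(z - 1)*(z + 1)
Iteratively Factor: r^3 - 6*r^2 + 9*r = (r - 3)*(r^2 - 3*r) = r*(r - 3)*(r - 3)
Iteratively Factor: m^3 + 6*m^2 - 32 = (m + 4)*(m^2 + 2*m - 8) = (m + 4)^2*(m - 2)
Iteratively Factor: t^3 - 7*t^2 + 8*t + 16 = (t + 1)*(t^2 - 8*t + 16) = (t - 4)*(t + 1)*(t - 4)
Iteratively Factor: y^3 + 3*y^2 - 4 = (y + 2)*(y^2 + y - 2) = (y - 1)*(y + 2)*(y + 2)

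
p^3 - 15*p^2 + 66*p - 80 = (p - 8)*(p - 5)*(p - 2)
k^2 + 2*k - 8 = (k - 2)*(k + 4)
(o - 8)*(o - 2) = o^2 - 10*o + 16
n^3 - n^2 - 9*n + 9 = (n - 3)*(n - 1)*(n + 3)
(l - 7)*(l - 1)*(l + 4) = l^3 - 4*l^2 - 25*l + 28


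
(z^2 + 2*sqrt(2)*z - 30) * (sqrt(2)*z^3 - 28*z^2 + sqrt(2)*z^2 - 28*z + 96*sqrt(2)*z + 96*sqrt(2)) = sqrt(2)*z^5 - 24*z^4 + sqrt(2)*z^4 - 24*z^3 + 10*sqrt(2)*z^3 + 10*sqrt(2)*z^2 + 1224*z^2 - 2880*sqrt(2)*z + 1224*z - 2880*sqrt(2)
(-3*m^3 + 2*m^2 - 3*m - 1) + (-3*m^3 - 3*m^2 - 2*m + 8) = -6*m^3 - m^2 - 5*m + 7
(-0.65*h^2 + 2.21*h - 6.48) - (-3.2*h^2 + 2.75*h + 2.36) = 2.55*h^2 - 0.54*h - 8.84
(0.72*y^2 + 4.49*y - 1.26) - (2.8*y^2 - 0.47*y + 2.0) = -2.08*y^2 + 4.96*y - 3.26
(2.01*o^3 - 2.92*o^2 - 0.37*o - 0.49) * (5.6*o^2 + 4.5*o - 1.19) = 11.256*o^5 - 7.307*o^4 - 17.6039*o^3 - 0.9342*o^2 - 1.7647*o + 0.5831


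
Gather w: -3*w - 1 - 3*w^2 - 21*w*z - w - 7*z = -3*w^2 + w*(-21*z - 4) - 7*z - 1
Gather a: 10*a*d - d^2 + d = 10*a*d - d^2 + d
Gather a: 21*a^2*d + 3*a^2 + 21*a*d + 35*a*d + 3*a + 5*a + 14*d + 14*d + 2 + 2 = a^2*(21*d + 3) + a*(56*d + 8) + 28*d + 4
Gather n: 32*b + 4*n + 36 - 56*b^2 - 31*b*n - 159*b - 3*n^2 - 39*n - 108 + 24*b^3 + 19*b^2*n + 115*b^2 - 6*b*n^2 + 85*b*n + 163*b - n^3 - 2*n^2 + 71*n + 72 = 24*b^3 + 59*b^2 + 36*b - n^3 + n^2*(-6*b - 5) + n*(19*b^2 + 54*b + 36)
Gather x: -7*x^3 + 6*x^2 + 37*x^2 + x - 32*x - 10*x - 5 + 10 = -7*x^3 + 43*x^2 - 41*x + 5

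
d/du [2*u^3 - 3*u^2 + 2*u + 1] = 6*u^2 - 6*u + 2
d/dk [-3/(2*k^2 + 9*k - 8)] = 3*(4*k + 9)/(2*k^2 + 9*k - 8)^2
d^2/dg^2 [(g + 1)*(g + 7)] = 2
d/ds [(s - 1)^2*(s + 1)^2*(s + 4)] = 5*s^4 + 16*s^3 - 6*s^2 - 16*s + 1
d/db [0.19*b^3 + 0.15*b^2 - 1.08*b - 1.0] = 0.57*b^2 + 0.3*b - 1.08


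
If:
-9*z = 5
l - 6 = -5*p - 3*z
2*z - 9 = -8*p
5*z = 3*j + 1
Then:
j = -34/27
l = 97/72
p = 91/72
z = -5/9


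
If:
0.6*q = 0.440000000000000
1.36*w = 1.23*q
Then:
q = 0.73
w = 0.66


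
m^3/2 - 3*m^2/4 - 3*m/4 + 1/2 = (m/2 + 1/2)*(m - 2)*(m - 1/2)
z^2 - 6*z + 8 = (z - 4)*(z - 2)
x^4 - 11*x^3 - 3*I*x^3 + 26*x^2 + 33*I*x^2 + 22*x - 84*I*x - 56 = (x - 7)*(x - 4)*(x - 2*I)*(x - I)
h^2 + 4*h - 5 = (h - 1)*(h + 5)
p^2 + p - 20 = (p - 4)*(p + 5)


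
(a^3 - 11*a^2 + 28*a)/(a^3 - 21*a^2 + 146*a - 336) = a*(a - 4)/(a^2 - 14*a + 48)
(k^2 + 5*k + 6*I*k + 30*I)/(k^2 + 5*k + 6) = (k^2 + k*(5 + 6*I) + 30*I)/(k^2 + 5*k + 6)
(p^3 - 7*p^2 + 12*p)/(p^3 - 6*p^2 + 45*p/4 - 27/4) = 4*p*(p - 4)/(4*p^2 - 12*p + 9)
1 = 1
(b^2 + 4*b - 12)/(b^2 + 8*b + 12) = (b - 2)/(b + 2)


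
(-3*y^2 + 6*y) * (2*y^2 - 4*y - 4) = -6*y^4 + 24*y^3 - 12*y^2 - 24*y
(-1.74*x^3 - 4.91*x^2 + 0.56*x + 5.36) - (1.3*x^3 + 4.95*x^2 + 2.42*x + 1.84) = -3.04*x^3 - 9.86*x^2 - 1.86*x + 3.52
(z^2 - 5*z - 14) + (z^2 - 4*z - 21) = 2*z^2 - 9*z - 35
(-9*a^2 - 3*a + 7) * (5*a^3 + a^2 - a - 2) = -45*a^5 - 24*a^4 + 41*a^3 + 28*a^2 - a - 14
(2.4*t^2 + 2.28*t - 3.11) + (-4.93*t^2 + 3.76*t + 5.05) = -2.53*t^2 + 6.04*t + 1.94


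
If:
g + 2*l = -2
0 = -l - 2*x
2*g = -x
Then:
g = -2/9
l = -8/9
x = 4/9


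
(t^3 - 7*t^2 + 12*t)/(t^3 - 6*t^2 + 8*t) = (t - 3)/(t - 2)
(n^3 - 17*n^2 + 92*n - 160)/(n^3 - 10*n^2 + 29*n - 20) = (n - 8)/(n - 1)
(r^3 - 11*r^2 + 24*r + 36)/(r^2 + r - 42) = (r^2 - 5*r - 6)/(r + 7)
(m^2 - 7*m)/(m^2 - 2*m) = (m - 7)/(m - 2)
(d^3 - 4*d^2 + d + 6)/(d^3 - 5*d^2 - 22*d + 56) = (d^2 - 2*d - 3)/(d^2 - 3*d - 28)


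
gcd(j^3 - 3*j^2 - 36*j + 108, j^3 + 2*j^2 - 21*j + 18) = j^2 + 3*j - 18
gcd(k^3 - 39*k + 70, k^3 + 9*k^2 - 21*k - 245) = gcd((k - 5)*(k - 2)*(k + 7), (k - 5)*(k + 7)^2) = k^2 + 2*k - 35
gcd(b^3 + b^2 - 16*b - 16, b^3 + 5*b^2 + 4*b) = b^2 + 5*b + 4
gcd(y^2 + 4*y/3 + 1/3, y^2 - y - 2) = y + 1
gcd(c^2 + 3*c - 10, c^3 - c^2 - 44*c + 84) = c - 2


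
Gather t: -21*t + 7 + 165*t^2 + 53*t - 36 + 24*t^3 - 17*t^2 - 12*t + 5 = 24*t^3 + 148*t^2 + 20*t - 24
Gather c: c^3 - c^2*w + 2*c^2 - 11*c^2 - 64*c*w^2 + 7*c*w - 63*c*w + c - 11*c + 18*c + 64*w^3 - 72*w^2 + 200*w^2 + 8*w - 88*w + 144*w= c^3 + c^2*(-w - 9) + c*(-64*w^2 - 56*w + 8) + 64*w^3 + 128*w^2 + 64*w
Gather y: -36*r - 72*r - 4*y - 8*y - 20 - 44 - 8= -108*r - 12*y - 72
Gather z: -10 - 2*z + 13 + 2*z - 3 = 0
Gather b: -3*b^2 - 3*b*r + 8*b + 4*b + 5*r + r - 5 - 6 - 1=-3*b^2 + b*(12 - 3*r) + 6*r - 12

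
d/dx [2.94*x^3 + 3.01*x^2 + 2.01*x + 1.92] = 8.82*x^2 + 6.02*x + 2.01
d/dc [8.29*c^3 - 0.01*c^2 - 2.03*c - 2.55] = 24.87*c^2 - 0.02*c - 2.03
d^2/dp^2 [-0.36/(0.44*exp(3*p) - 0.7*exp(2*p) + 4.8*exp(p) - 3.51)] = (-0.36*(1.32*exp(2*p) - 1.4*exp(p) + 4.8)*(2.64*exp(2*p) - 2.8*exp(p) + 9.6)*exp(p) + (1.4256*exp(2*p) - 1.008*exp(p) + 1.728)*(0.44*exp(3*p) - 0.7*exp(2*p) + 4.8*exp(p) - 3.51))*exp(p)/(0.44*exp(3*p) - 0.7*exp(2*p) + 4.8*exp(p) - 3.51)^3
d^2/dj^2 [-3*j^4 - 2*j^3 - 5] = 12*j*(-3*j - 1)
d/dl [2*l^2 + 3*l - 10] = 4*l + 3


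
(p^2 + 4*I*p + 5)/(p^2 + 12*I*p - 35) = (p - I)/(p + 7*I)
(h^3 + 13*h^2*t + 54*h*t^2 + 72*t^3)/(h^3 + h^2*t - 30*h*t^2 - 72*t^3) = (-h - 6*t)/(-h + 6*t)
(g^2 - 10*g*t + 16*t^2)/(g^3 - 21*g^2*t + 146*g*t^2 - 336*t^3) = (g - 2*t)/(g^2 - 13*g*t + 42*t^2)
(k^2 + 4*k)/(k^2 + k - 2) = k*(k + 4)/(k^2 + k - 2)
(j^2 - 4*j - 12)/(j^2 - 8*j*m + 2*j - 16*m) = (j - 6)/(j - 8*m)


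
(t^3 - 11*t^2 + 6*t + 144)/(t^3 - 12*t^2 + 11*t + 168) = (t - 6)/(t - 7)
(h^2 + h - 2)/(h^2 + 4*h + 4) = (h - 1)/(h + 2)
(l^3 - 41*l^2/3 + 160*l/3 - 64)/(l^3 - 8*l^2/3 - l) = (3*l^2 - 32*l + 64)/(l*(3*l + 1))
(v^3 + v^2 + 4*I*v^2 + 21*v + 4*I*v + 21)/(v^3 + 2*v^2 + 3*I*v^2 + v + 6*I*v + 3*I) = (v^2 + 4*I*v + 21)/(v^2 + v*(1 + 3*I) + 3*I)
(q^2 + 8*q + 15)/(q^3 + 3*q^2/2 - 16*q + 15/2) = 2*(q + 3)/(2*q^2 - 7*q + 3)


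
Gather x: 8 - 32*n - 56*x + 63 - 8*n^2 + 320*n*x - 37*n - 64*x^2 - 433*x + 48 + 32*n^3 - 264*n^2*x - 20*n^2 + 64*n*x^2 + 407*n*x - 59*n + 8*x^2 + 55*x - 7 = 32*n^3 - 28*n^2 - 128*n + x^2*(64*n - 56) + x*(-264*n^2 + 727*n - 434) + 112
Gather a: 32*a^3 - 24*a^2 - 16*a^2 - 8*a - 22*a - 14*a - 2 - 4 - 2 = 32*a^3 - 40*a^2 - 44*a - 8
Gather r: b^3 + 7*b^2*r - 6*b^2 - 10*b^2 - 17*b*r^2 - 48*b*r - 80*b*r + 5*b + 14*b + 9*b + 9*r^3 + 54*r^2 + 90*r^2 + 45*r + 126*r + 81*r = b^3 - 16*b^2 + 28*b + 9*r^3 + r^2*(144 - 17*b) + r*(7*b^2 - 128*b + 252)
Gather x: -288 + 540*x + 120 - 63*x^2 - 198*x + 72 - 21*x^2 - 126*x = -84*x^2 + 216*x - 96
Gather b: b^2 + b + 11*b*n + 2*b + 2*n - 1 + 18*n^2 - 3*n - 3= b^2 + b*(11*n + 3) + 18*n^2 - n - 4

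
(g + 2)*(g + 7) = g^2 + 9*g + 14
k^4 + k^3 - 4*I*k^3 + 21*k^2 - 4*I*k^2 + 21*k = k*(k + 1)*(k - 7*I)*(k + 3*I)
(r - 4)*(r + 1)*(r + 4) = r^3 + r^2 - 16*r - 16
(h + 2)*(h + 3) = h^2 + 5*h + 6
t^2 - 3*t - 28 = (t - 7)*(t + 4)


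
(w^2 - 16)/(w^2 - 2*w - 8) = (w + 4)/(w + 2)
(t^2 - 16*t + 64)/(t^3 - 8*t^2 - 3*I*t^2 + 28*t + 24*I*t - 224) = (t - 8)/(t^2 - 3*I*t + 28)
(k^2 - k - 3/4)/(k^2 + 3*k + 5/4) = (2*k - 3)/(2*k + 5)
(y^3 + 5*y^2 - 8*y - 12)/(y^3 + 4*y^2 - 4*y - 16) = (y^2 + 7*y + 6)/(y^2 + 6*y + 8)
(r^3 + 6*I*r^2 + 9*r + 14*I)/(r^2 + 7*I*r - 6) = (r^2 + 5*I*r + 14)/(r + 6*I)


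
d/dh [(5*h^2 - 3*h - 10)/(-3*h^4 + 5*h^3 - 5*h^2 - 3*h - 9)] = (30*h^5 - 52*h^4 - 90*h^3 + 120*h^2 - 190*h - 3)/(9*h^8 - 30*h^7 + 55*h^6 - 32*h^5 + 49*h^4 - 60*h^3 + 99*h^2 + 54*h + 81)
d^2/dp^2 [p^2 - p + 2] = 2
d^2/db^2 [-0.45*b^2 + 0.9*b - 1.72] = -0.900000000000000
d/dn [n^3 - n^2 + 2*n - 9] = 3*n^2 - 2*n + 2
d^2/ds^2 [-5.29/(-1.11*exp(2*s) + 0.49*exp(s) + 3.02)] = ((2.5921 - 23.4876*exp(s))*(-1.11*exp(2*s) + 0.49*exp(s) + 3.02) - 5.29*(2.22*exp(s) - 0.49)*(4.44*exp(s) - 0.98)*exp(s))*exp(s)/(-1.11*exp(2*s) + 0.49*exp(s) + 3.02)^3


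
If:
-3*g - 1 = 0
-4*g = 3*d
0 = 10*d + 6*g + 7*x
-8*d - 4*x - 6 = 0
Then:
No Solution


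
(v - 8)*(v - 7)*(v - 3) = v^3 - 18*v^2 + 101*v - 168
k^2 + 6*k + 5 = (k + 1)*(k + 5)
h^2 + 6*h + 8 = (h + 2)*(h + 4)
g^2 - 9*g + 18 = (g - 6)*(g - 3)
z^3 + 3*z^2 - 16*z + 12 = (z - 2)*(z - 1)*(z + 6)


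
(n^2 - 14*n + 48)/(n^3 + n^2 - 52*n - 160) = (n - 6)/(n^2 + 9*n + 20)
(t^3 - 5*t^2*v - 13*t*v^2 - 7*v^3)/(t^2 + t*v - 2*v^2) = (t^3 - 5*t^2*v - 13*t*v^2 - 7*v^3)/(t^2 + t*v - 2*v^2)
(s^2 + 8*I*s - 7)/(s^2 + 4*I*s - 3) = (s + 7*I)/(s + 3*I)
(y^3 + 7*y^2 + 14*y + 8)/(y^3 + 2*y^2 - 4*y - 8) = (y^2 + 5*y + 4)/(y^2 - 4)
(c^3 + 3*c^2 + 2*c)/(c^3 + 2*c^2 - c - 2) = c/(c - 1)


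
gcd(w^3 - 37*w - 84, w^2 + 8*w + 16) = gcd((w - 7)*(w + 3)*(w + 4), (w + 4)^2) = w + 4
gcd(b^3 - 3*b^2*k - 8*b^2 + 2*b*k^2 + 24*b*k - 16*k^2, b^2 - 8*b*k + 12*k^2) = b - 2*k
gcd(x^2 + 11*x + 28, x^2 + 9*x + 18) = 1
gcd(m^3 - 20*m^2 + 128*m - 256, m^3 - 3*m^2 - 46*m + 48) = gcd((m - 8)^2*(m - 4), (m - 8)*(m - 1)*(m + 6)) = m - 8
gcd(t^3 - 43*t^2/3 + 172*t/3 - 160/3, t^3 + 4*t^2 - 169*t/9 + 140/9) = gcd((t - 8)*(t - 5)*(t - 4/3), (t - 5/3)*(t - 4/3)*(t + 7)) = t - 4/3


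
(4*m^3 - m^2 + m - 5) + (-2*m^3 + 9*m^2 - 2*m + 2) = 2*m^3 + 8*m^2 - m - 3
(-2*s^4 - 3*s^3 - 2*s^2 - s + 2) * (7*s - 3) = -14*s^5 - 15*s^4 - 5*s^3 - s^2 + 17*s - 6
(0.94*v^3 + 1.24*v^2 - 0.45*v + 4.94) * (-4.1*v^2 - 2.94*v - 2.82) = -3.854*v^5 - 7.8476*v^4 - 4.4514*v^3 - 22.4278*v^2 - 13.2546*v - 13.9308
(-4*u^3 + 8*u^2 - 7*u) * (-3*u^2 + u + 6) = 12*u^5 - 28*u^4 + 5*u^3 + 41*u^2 - 42*u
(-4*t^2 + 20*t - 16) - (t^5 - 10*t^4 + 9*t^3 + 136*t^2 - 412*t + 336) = -t^5 + 10*t^4 - 9*t^3 - 140*t^2 + 432*t - 352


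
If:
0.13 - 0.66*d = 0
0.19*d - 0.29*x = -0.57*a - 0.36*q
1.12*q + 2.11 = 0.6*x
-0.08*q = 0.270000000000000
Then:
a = 0.65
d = 0.20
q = -3.38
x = -2.78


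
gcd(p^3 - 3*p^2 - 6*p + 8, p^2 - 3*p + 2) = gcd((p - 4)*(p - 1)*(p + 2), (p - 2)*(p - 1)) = p - 1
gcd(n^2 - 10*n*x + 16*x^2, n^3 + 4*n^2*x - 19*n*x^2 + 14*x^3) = -n + 2*x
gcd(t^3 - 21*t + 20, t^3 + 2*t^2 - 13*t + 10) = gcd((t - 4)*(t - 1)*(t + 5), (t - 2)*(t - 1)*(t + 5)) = t^2 + 4*t - 5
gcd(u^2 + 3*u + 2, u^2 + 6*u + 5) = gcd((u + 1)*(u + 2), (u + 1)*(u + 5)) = u + 1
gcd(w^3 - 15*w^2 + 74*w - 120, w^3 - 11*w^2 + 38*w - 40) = w^2 - 9*w + 20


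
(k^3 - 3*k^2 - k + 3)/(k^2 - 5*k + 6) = (k^2 - 1)/(k - 2)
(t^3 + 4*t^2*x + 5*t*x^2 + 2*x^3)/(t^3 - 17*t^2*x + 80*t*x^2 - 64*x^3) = (t^3 + 4*t^2*x + 5*t*x^2 + 2*x^3)/(t^3 - 17*t^2*x + 80*t*x^2 - 64*x^3)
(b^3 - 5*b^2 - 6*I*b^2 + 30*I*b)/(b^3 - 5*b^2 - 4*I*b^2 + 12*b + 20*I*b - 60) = b/(b + 2*I)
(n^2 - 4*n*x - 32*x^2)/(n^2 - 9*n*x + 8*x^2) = (-n - 4*x)/(-n + x)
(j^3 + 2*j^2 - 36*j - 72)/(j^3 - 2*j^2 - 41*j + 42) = (j^2 - 4*j - 12)/(j^2 - 8*j + 7)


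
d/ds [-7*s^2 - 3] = -14*s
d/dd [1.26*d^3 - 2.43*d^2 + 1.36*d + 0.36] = 3.78*d^2 - 4.86*d + 1.36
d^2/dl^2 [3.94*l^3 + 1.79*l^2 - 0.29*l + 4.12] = 23.64*l + 3.58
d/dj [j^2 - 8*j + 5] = 2*j - 8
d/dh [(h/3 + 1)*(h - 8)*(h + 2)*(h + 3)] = 4*h^3/3 - 86*h/3 - 50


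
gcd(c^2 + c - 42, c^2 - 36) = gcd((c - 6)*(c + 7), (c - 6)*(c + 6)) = c - 6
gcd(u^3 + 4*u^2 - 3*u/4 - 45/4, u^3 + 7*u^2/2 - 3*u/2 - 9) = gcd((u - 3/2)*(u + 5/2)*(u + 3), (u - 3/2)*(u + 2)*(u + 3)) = u^2 + 3*u/2 - 9/2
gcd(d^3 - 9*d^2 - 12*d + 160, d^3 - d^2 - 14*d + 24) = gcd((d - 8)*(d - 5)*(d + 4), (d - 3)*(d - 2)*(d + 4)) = d + 4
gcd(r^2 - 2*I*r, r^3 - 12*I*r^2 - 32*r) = r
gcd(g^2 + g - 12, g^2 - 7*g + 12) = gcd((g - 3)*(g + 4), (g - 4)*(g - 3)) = g - 3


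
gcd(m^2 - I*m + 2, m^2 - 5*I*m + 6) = m + I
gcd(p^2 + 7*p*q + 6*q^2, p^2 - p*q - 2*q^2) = p + q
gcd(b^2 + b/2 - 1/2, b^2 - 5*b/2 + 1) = b - 1/2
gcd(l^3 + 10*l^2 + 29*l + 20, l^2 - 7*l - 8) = l + 1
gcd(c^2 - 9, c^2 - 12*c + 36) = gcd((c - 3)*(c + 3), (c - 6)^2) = 1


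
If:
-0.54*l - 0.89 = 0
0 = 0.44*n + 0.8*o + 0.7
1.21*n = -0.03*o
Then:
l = -1.65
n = 0.02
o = -0.89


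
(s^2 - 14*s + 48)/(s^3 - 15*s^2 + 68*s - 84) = (s - 8)/(s^2 - 9*s + 14)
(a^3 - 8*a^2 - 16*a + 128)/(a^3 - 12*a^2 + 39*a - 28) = (a^2 - 4*a - 32)/(a^2 - 8*a + 7)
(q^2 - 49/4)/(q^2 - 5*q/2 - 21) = (q - 7/2)/(q - 6)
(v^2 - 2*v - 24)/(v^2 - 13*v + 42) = (v + 4)/(v - 7)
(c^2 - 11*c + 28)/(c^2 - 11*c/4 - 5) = 4*(c - 7)/(4*c + 5)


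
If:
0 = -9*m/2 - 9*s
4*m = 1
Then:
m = 1/4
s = -1/8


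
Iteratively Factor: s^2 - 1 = (s + 1)*(s - 1)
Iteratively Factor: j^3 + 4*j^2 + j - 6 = (j - 1)*(j^2 + 5*j + 6) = (j - 1)*(j + 2)*(j + 3)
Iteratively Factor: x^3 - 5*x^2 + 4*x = (x - 1)*(x^2 - 4*x) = (x - 4)*(x - 1)*(x)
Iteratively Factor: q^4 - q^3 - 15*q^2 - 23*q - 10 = (q - 5)*(q^3 + 4*q^2 + 5*q + 2) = (q - 5)*(q + 2)*(q^2 + 2*q + 1) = (q - 5)*(q + 1)*(q + 2)*(q + 1)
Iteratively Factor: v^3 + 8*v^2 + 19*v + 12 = (v + 4)*(v^2 + 4*v + 3) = (v + 3)*(v + 4)*(v + 1)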